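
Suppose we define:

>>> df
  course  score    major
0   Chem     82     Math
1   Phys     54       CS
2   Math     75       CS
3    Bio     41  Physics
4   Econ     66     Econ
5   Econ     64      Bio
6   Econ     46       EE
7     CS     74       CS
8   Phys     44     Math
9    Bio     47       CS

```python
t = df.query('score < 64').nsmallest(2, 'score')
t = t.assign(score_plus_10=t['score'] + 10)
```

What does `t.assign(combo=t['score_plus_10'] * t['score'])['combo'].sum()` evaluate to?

4467

filter rows where score < 64:
  course  score    major
1   Phys     54       CS
3    Bio     41  Physics
6   Econ     46       EE
8   Phys     44     Math
9    Bio     47       CS
take 2 rows with smallest score:
  course  score    major
3    Bio     41  Physics
8   Phys     44     Math
add column score_plus_10 = t['score'] + 10:
  course  score    major  score_plus_10
3    Bio     41  Physics             51
8   Phys     44     Math             54
add column combo = t['score_plus_10'] * t['score']:
  course  score    major  score_plus_10  combo
3    Bio     41  Physics             51   2091
8   Phys     44     Math             54   2376
Hence 4467.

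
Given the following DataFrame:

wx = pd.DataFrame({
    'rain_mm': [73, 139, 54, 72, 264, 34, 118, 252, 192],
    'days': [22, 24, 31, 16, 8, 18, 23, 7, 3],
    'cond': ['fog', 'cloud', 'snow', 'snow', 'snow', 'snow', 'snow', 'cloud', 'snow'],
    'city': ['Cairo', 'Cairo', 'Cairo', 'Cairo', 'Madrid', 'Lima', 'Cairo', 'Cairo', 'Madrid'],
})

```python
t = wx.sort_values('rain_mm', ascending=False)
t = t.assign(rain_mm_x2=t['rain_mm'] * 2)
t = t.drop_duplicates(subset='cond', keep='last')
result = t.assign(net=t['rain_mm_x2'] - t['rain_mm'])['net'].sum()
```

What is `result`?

246

sort by rain_mm descending:
   rain_mm  days   cond    city
4      264     8   snow  Madrid
7      252     7  cloud   Cairo
8      192     3   snow  Madrid
1      139    24  cloud   Cairo
6      118    23   snow   Cairo
0       73    22    fog   Cairo
3       72    16   snow   Cairo
2       54    31   snow   Cairo
5       34    18   snow    Lima
add column rain_mm_x2 = t['rain_mm'] * 2:
   rain_mm  days   cond    city  rain_mm_x2
4      264     8   snow  Madrid         528
7      252     7  cloud   Cairo         504
8      192     3   snow  Madrid         384
1      139    24  cloud   Cairo         278
6      118    23   snow   Cairo         236
0       73    22    fog   Cairo         146
3       72    16   snow   Cairo         144
2       54    31   snow   Cairo         108
5       34    18   snow    Lima          68
drop duplicate cond (keep=last):
   rain_mm  days   cond   city  rain_mm_x2
1      139    24  cloud  Cairo         278
0       73    22    fog  Cairo         146
5       34    18   snow   Lima          68
add column net = t['rain_mm_x2'] - t['rain_mm']:
   rain_mm  days   cond   city  rain_mm_x2  net
1      139    24  cloud  Cairo         278  139
0       73    22    fog  Cairo         146   73
5       34    18   snow   Lima          68   34
Finally, sum of column 'net' = 246.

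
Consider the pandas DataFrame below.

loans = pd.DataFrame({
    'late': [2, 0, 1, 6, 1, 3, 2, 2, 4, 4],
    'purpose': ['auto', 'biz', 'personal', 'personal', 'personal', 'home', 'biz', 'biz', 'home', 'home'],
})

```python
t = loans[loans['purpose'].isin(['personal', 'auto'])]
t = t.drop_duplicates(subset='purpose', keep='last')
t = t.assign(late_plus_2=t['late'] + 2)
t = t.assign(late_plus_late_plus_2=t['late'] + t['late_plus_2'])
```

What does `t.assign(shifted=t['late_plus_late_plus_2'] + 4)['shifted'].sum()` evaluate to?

filter rows where purpose in ['personal', 'auto']:
   late   purpose
0     2      auto
2     1  personal
3     6  personal
4     1  personal
drop duplicate purpose (keep=last):
   late   purpose
0     2      auto
4     1  personal
add column late_plus_2 = t['late'] + 2:
   late   purpose  late_plus_2
0     2      auto            4
4     1  personal            3
add column late_plus_late_plus_2 = t['late'] + t['late_plus_2']:
   late   purpose  late_plus_2  late_plus_late_plus_2
0     2      auto            4                      6
4     1  personal            3                      4
add column shifted = t['late_plus_late_plus_2'] + 4:
   late   purpose  late_plus_2  late_plus_late_plus_2  shifted
0     2      auto            4                      6       10
4     1  personal            3                      4        8

18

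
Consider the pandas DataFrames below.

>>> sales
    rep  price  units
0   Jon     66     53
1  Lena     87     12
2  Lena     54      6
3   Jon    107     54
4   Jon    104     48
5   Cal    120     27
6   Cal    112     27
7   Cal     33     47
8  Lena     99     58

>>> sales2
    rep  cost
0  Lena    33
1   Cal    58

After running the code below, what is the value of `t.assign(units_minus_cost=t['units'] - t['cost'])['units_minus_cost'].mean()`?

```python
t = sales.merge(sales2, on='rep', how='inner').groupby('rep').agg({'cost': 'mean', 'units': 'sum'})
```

43.0

merge on 'rep' (how='inner') → 6 rows:
    rep  price  units  cost
0  Lena     87     12    33
1  Lena     54      6    33
2   Cal    120     27    58
3   Cal    112     27    58
4   Cal     33     47    58
5  Lena     99     58    33
group by rep: mean(cost), sum(units):
      cost  units
rep              
Cal   58.0    101
Lena  33.0     76
add column units_minus_cost = t['units'] - t['cost']:
      cost  units  units_minus_cost
rep                                
Cal   58.0    101              43.0
Lena  33.0     76              43.0
mean of column 'units_minus_cost' → 43.0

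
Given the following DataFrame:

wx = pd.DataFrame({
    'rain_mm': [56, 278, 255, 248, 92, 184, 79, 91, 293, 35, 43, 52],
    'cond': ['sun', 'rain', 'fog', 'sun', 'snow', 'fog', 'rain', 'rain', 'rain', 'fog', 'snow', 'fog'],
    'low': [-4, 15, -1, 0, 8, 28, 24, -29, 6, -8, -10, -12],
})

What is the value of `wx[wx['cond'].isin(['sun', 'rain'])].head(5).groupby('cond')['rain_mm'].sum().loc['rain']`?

448

filter rows where cond in ['sun', 'rain']:
   rain_mm  cond  low
0       56   sun   -4
1      278  rain   15
3      248   sun    0
6       79  rain   24
7       91  rain  -29
8      293  rain    6
take first 5 rows:
   rain_mm  cond  low
0       56   sun   -4
1      278  rain   15
3      248   sun    0
6       79  rain   24
7       91  rain  -29
group by cond, sum of rain_mm:
cond
rain    448
sun     304
Name: rain_mm, dtype: int64
Finally, value at index 'rain' = 448.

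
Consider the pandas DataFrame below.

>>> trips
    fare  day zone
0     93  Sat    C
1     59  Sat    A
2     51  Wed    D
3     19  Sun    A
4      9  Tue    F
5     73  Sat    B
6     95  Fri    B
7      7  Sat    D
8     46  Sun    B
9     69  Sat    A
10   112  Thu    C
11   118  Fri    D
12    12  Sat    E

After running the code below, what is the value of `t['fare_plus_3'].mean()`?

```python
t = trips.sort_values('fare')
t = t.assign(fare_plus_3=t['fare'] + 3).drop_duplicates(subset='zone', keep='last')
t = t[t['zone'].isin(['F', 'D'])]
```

66.5

sort by fare:
    fare  day zone
7      7  Sat    D
4      9  Tue    F
12    12  Sat    E
3     19  Sun    A
8     46  Sun    B
2     51  Wed    D
1     59  Sat    A
9     69  Sat    A
5     73  Sat    B
0     93  Sat    C
6     95  Fri    B
10   112  Thu    C
11   118  Fri    D
add column fare_plus_3 = t['fare'] + 3:
    fare  day zone  fare_plus_3
7      7  Sat    D           10
4      9  Tue    F           12
12    12  Sat    E           15
3     19  Sun    A           22
8     46  Sun    B           49
2     51  Wed    D           54
1     59  Sat    A           62
9     69  Sat    A           72
5     73  Sat    B           76
0     93  Sat    C           96
6     95  Fri    B           98
10   112  Thu    C          115
11   118  Fri    D          121
drop duplicate zone (keep=last):
    fare  day zone  fare_plus_3
4      9  Tue    F           12
12    12  Sat    E           15
9     69  Sat    A           72
6     95  Fri    B           98
10   112  Thu    C          115
11   118  Fri    D          121
filter rows where zone in ['F', 'D']:
    fare  day zone  fare_plus_3
4      9  Tue    F           12
11   118  Fri    D          121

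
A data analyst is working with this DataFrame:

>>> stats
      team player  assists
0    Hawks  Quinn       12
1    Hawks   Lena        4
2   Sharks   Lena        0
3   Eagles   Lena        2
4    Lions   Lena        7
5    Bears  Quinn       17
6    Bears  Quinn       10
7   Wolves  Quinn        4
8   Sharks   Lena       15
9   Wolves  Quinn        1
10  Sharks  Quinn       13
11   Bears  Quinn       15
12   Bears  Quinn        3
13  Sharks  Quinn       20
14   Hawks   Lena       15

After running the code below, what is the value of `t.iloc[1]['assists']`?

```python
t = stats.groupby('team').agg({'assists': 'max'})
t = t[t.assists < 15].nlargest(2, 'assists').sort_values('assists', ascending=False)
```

group by team, max of assists:
        assists
team           
Bears        17
Eagles        2
Hawks        15
Lions         7
Sharks       20
Wolves        4
filter rows where assists < 15:
        assists
team           
Eagles        2
Lions         7
Wolves        4
take 2 rows with largest assists:
        assists
team           
Lions         7
Wolves        4
sort by assists descending:
        assists
team           
Lions         7
Wolves        4
Finally, value at position 1, column 'assists' = 4.

4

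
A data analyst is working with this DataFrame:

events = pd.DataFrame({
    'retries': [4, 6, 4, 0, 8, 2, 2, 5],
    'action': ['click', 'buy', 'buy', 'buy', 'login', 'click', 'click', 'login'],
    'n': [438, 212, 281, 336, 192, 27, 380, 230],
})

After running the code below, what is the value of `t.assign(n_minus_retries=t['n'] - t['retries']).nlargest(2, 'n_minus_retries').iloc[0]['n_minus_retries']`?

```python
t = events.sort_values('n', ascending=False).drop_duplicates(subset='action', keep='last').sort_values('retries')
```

206

sort by n descending:
   retries action    n
0        4  click  438
6        2  click  380
3        0    buy  336
2        4    buy  281
7        5  login  230
1        6    buy  212
4        8  login  192
5        2  click   27
drop duplicate action (keep=last):
   retries action    n
1        6    buy  212
4        8  login  192
5        2  click   27
sort by retries:
   retries action    n
5        2  click   27
1        6    buy  212
4        8  login  192
add column n_minus_retries = t['n'] - t['retries']:
   retries action    n  n_minus_retries
5        2  click   27               25
1        6    buy  212              206
4        8  login  192              184
take 2 rows with largest n_minus_retries:
   retries action    n  n_minus_retries
1        6    buy  212              206
4        8  login  192              184
Taking the value at position 0, column 'n_minus_retries' gives 206.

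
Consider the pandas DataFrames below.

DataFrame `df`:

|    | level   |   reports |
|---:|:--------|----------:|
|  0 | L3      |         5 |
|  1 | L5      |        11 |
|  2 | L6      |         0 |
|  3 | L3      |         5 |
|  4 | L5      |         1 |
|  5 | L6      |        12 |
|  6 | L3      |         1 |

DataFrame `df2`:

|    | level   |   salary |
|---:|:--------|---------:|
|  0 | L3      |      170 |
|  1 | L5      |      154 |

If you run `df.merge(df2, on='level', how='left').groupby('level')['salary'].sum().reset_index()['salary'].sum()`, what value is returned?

merge on 'level' (how='left') → 7 rows:
  level  reports  salary
0    L3        5   170.0
1    L5       11   154.0
2    L6        0     NaN
3    L3        5   170.0
4    L5        1   154.0
5    L6       12     NaN
6    L3        1   170.0
group by level, sum of salary:
level
L3    510.0
L5    308.0
L6      0.0
Name: salary, dtype: float64
reset_index():
  level  salary
0    L3   510.0
1    L5   308.0
2    L6     0.0
The sum of column 'salary' is 818.0.

818.0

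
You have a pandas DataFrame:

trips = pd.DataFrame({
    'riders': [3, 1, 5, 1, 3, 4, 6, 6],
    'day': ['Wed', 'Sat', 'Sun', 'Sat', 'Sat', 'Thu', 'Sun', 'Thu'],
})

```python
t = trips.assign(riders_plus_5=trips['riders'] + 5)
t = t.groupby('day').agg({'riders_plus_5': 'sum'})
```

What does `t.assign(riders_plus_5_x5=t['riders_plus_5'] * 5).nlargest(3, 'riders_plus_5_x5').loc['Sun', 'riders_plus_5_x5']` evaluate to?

add column riders_plus_5 = trips['riders'] + 5:
   riders  day  riders_plus_5
0       3  Wed              8
1       1  Sat              6
2       5  Sun             10
3       1  Sat              6
4       3  Sat              8
5       4  Thu              9
6       6  Sun             11
7       6  Thu             11
group by day, sum of riders_plus_5:
     riders_plus_5
day               
Sat             20
Sun             21
Thu             20
Wed              8
add column riders_plus_5_x5 = t['riders_plus_5'] * 5:
     riders_plus_5  riders_plus_5_x5
day                                 
Sat             20               100
Sun             21               105
Thu             20               100
Wed              8                40
take 3 rows with largest riders_plus_5_x5:
     riders_plus_5  riders_plus_5_x5
day                                 
Sun             21               105
Sat             20               100
Thu             20               100
Finally, value at row 'Sun', column 'riders_plus_5_x5' = 105.

105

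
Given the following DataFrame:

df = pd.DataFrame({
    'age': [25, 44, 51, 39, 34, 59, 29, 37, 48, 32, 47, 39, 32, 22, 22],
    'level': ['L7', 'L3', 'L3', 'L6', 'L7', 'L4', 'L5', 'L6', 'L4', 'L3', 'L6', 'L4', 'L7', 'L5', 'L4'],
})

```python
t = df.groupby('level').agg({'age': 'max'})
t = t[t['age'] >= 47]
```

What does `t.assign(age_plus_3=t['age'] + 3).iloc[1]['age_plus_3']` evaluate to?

group by level, max of age:
       age
level     
L3      51
L4      59
L5      29
L6      47
L7      34
filter rows where age >= 47:
       age
level     
L3      51
L4      59
L6      47
add column age_plus_3 = t['age'] + 3:
       age  age_plus_3
level                 
L3      51          54
L4      59          62
L6      47          50
Hence 62.

62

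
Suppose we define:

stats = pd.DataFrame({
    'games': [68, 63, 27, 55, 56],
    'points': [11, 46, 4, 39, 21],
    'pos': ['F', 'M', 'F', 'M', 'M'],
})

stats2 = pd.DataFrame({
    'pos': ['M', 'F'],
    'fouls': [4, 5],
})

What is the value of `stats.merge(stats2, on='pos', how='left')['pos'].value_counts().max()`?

3

merge on 'pos' (how='left') → 5 rows:
   games  points pos  fouls
0     68      11   F      5
1     63      46   M      4
2     27       4   F      5
3     55      39   M      4
4     56      21   M      4
value_counts of pos:
pos
M    3
F    2
Name: count, dtype: int64
Hence 3.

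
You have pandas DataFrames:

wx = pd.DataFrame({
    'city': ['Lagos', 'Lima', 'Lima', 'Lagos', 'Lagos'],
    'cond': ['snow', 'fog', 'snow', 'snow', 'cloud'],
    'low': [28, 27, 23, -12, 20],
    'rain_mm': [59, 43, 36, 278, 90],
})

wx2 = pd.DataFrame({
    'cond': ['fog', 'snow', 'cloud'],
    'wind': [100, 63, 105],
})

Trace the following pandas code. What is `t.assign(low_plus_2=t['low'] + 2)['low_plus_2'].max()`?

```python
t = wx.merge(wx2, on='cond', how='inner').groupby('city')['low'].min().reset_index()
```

25

merge on 'cond' (how='inner') → 5 rows:
    city   cond  low  rain_mm  wind
0  Lagos   snow   28       59    63
1   Lima    fog   27       43   100
2   Lima   snow   23       36    63
3  Lagos   snow  -12      278    63
4  Lagos  cloud   20       90   105
group by city, min of low:
city
Lagos   -12
Lima     23
Name: low, dtype: int64
reset_index():
    city  low
0  Lagos  -12
1   Lima   23
add column low_plus_2 = t['low'] + 2:
    city  low  low_plus_2
0  Lagos  -12         -10
1   Lima   23          25
The max of column 'low_plus_2' is 25.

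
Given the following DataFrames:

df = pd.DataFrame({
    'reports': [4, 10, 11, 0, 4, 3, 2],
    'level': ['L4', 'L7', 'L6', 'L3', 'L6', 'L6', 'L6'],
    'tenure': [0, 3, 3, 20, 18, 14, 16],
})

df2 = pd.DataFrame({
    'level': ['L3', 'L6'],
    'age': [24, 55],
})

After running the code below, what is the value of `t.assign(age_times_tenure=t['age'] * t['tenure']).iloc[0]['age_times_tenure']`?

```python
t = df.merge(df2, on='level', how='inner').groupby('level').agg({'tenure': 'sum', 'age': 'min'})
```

480

merge on 'level' (how='inner') → 5 rows:
   reports level  tenure  age
0       11    L6       3   55
1        0    L3      20   24
2        4    L6      18   55
3        3    L6      14   55
4        2    L6      16   55
group by level: sum(tenure), min(age):
       tenure  age
level             
L3         20   24
L6         51   55
add column age_times_tenure = t['age'] * t['tenure']:
       tenure  age  age_times_tenure
level                               
L3         20   24               480
L6         51   55              2805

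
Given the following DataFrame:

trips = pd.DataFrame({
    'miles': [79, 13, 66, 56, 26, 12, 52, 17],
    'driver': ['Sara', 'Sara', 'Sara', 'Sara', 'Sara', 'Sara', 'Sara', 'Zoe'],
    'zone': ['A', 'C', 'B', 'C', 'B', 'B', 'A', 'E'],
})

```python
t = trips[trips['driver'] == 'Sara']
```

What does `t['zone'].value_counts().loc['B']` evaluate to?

filter rows where driver == 'Sara':
   miles driver zone
0     79   Sara    A
1     13   Sara    C
2     66   Sara    B
3     56   Sara    C
4     26   Sara    B
5     12   Sara    B
6     52   Sara    A
value_counts of zone:
zone
B    3
A    2
C    2
Name: count, dtype: int64

3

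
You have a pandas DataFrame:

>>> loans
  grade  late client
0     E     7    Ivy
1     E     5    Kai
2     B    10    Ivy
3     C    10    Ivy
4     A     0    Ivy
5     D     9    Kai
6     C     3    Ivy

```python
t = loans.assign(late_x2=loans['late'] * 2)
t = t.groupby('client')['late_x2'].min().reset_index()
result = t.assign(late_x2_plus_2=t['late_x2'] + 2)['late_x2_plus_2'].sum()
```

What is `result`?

add column late_x2 = loans['late'] * 2:
  grade  late client  late_x2
0     E     7    Ivy       14
1     E     5    Kai       10
2     B    10    Ivy       20
3     C    10    Ivy       20
4     A     0    Ivy        0
5     D     9    Kai       18
6     C     3    Ivy        6
group by client, min of late_x2:
client
Ivy     0
Kai    10
Name: late_x2, dtype: int64
reset_index():
  client  late_x2
0    Ivy        0
1    Kai       10
add column late_x2_plus_2 = t['late_x2'] + 2:
  client  late_x2  late_x2_plus_2
0    Ivy        0               2
1    Kai       10              12
Taking the sum of column 'late_x2_plus_2' gives 14.

14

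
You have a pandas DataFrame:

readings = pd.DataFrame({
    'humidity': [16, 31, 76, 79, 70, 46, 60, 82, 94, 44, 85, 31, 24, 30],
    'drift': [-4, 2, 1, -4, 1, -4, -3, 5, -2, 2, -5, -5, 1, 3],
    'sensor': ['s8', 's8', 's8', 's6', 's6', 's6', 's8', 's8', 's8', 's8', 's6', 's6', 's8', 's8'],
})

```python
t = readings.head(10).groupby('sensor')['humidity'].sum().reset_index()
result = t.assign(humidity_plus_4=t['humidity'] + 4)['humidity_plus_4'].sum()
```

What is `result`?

606

take first 10 rows:
   humidity  drift sensor
0        16     -4     s8
1        31      2     s8
2        76      1     s8
3        79     -4     s6
4        70      1     s6
5        46     -4     s6
6        60     -3     s8
7        82      5     s8
8        94     -2     s8
9        44      2     s8
group by sensor, sum of humidity:
sensor
s6    195
s8    403
Name: humidity, dtype: int64
reset_index():
  sensor  humidity
0     s6       195
1     s8       403
add column humidity_plus_4 = t['humidity'] + 4:
  sensor  humidity  humidity_plus_4
0     s6       195              199
1     s8       403              407
Then the sum of column 'humidity_plus_4': 606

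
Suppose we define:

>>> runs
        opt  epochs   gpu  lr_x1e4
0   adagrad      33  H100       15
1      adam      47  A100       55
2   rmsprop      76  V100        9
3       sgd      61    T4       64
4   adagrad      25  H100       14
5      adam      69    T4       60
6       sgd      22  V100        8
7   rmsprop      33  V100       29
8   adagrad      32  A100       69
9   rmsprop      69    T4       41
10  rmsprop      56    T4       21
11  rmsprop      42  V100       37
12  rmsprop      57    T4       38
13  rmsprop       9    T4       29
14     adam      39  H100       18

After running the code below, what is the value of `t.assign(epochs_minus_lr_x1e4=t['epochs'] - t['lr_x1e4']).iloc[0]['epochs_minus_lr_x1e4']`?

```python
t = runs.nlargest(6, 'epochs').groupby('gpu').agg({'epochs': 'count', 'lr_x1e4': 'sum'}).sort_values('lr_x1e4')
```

take 6 rows with largest epochs:
        opt  epochs   gpu  lr_x1e4
2   rmsprop      76  V100        9
5      adam      69    T4       60
9   rmsprop      69    T4       41
3       sgd      61    T4       64
12  rmsprop      57    T4       38
10  rmsprop      56    T4       21
group by gpu: count(epochs), sum(lr_x1e4):
      epochs  lr_x1e4
gpu                  
T4         5      224
V100       1        9
sort by lr_x1e4:
      epochs  lr_x1e4
gpu                  
V100       1        9
T4         5      224
add column epochs_minus_lr_x1e4 = t['epochs'] - t['lr_x1e4']:
      epochs  lr_x1e4  epochs_minus_lr_x1e4
gpu                                        
V100       1        9                    -8
T4         5      224                  -219
So iloc[0]['epochs_minus_lr_x1e4'] = -8.

-8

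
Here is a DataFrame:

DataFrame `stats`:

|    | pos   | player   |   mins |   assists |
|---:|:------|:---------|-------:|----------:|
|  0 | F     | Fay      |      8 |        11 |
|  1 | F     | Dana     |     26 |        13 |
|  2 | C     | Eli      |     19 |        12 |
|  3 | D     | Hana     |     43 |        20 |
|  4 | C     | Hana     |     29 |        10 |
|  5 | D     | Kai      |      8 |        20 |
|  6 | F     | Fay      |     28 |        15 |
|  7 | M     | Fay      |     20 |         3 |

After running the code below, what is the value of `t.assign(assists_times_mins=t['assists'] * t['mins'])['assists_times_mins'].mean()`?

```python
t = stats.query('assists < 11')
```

175.0

filter rows where assists < 11:
  pos player  mins  assists
4   C   Hana    29       10
7   M    Fay    20        3
add column assists_times_mins = t['assists'] * t['mins']:
  pos player  mins  assists  assists_times_mins
4   C   Hana    29       10                 290
7   M    Fay    20        3                  60
The mean of column 'assists_times_mins' is 175.0.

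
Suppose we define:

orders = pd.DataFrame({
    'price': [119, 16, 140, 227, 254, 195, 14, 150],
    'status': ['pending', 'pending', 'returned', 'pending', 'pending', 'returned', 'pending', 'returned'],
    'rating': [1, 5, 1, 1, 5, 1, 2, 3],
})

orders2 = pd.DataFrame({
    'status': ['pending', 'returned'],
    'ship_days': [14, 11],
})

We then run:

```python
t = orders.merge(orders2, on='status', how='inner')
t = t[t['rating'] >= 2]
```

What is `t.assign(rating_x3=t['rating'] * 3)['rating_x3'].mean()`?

merge on 'status' (how='inner') → 8 rows:
   price    status  rating  ship_days
0    119   pending       1         14
1     16   pending       5         14
2    140  returned       1         11
3    227   pending       1         14
4    254   pending       5         14
5    195  returned       1         11
6     14   pending       2         14
7    150  returned       3         11
filter rows where rating >= 2:
   price    status  rating  ship_days
1     16   pending       5         14
4    254   pending       5         14
6     14   pending       2         14
7    150  returned       3         11
add column rating_x3 = t['rating'] * 3:
   price    status  rating  ship_days  rating_x3
1     16   pending       5         14         15
4    254   pending       5         14         15
6     14   pending       2         14          6
7    150  returned       3         11          9
So mean() = 11.25.

11.25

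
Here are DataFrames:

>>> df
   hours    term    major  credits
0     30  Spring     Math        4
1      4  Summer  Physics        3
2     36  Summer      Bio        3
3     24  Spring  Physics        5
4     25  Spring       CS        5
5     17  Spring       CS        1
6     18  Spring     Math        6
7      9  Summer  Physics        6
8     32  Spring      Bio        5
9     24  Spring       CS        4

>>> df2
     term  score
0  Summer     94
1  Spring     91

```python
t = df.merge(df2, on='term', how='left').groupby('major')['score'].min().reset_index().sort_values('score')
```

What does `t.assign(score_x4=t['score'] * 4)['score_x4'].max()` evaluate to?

364

merge on 'term' (how='left') → 10 rows:
   hours    term    major  credits  score
0     30  Spring     Math        4     91
1      4  Summer  Physics        3     94
2     36  Summer      Bio        3     94
3     24  Spring  Physics        5     91
4     25  Spring       CS        5     91
5     17  Spring       CS        1     91
6     18  Spring     Math        6     91
7      9  Summer  Physics        6     94
8     32  Spring      Bio        5     91
9     24  Spring       CS        4     91
group by major, min of score:
major
Bio        91
CS         91
Math       91
Physics    91
Name: score, dtype: int64
reset_index():
     major  score
0      Bio     91
1       CS     91
2     Math     91
3  Physics     91
sort by score:
     major  score
0      Bio     91
1       CS     91
2     Math     91
3  Physics     91
add column score_x4 = t['score'] * 4:
     major  score  score_x4
0      Bio     91       364
1       CS     91       364
2     Math     91       364
3  Physics     91       364
Hence 364.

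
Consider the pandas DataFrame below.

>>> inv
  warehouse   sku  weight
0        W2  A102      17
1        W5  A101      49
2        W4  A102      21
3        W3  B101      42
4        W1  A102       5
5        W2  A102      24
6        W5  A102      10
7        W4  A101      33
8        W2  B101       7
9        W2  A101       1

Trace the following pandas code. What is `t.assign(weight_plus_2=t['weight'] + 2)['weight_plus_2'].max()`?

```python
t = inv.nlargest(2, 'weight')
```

51

take 2 rows with largest weight:
  warehouse   sku  weight
1        W5  A101      49
3        W3  B101      42
add column weight_plus_2 = t['weight'] + 2:
  warehouse   sku  weight  weight_plus_2
1        W5  A101      49             51
3        W3  B101      42             44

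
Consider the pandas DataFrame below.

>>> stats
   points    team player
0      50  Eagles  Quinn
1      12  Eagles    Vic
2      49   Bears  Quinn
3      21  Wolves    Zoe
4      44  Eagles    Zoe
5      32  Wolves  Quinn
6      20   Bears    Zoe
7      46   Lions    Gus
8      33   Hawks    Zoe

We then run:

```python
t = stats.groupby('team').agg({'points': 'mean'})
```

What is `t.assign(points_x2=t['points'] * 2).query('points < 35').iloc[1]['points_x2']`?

66.0

group by team, mean of points:
           points
team             
Bears   34.500000
Eagles  35.333333
Hawks   33.000000
Lions   46.000000
Wolves  26.500000
add column points_x2 = t['points'] * 2:
           points  points_x2
team                        
Bears   34.500000  69.000000
Eagles  35.333333  70.666667
Hawks   33.000000  66.000000
Lions   46.000000  92.000000
Wolves  26.500000  53.000000
filter rows where points < 35:
        points  points_x2
team                     
Bears     34.5       69.0
Hawks     33.0       66.0
Wolves    26.5       53.0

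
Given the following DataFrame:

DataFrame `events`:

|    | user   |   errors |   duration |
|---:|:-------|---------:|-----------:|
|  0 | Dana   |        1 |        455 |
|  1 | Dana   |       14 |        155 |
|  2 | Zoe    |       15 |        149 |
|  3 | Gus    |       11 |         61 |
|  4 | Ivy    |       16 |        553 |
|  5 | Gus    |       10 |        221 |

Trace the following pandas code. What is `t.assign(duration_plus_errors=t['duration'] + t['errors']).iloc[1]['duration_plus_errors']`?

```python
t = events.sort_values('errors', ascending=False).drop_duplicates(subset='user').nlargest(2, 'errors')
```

164

sort by errors descending:
   user  errors  duration
4   Ivy      16       553
2   Zoe      15       149
1  Dana      14       155
3   Gus      11        61
5   Gus      10       221
0  Dana       1       455
drop duplicate user (keep=first):
   user  errors  duration
4   Ivy      16       553
2   Zoe      15       149
1  Dana      14       155
3   Gus      11        61
take 2 rows with largest errors:
  user  errors  duration
4  Ivy      16       553
2  Zoe      15       149
add column duration_plus_errors = t['duration'] + t['errors']:
  user  errors  duration  duration_plus_errors
4  Ivy      16       553                   569
2  Zoe      15       149                   164
Reading off the value at position 1, column 'duration_plus_errors', we get 164.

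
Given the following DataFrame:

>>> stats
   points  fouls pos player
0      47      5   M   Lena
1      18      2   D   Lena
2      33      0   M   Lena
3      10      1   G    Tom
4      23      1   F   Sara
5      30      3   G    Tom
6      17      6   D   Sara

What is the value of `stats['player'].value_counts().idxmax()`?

value_counts of player:
player
Lena    3
Tom     2
Sara    2
Name: count, dtype: int64

Lena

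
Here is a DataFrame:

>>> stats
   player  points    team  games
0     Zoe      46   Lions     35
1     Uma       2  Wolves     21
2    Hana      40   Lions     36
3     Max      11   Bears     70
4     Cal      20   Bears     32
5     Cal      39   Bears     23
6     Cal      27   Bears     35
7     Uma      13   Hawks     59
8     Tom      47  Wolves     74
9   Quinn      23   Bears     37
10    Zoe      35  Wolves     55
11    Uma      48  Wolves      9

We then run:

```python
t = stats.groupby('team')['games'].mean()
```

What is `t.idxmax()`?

Hawks

group by team, mean of games:
team
Bears     39.40
Hawks     59.00
Lions     35.50
Wolves    39.75
Name: games, dtype: float64
Then the label with the largest value: Hawks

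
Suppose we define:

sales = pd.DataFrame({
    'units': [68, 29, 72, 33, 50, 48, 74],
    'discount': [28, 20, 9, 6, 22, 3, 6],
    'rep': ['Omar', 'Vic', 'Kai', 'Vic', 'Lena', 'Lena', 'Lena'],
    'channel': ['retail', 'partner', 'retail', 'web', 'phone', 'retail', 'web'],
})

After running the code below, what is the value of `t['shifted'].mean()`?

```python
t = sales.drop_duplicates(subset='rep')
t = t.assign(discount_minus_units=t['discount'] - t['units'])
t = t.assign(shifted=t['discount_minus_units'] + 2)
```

drop duplicate rep (keep=first):
   units  discount   rep  channel
0     68        28  Omar   retail
1     29        20   Vic  partner
2     72         9   Kai   retail
4     50        22  Lena    phone
add column discount_minus_units = t['discount'] - t['units']:
   units  discount   rep  channel  discount_minus_units
0     68        28  Omar   retail                   -40
1     29        20   Vic  partner                    -9
2     72         9   Kai   retail                   -63
4     50        22  Lena    phone                   -28
add column shifted = t['discount_minus_units'] + 2:
   units  discount   rep  channel  discount_minus_units  shifted
0     68        28  Omar   retail                   -40      -38
1     29        20   Vic  partner                    -9       -7
2     72         9   Kai   retail                   -63      -61
4     50        22  Lena    phone                   -28      -26
Then the mean of column 'shifted': -33.0

-33.0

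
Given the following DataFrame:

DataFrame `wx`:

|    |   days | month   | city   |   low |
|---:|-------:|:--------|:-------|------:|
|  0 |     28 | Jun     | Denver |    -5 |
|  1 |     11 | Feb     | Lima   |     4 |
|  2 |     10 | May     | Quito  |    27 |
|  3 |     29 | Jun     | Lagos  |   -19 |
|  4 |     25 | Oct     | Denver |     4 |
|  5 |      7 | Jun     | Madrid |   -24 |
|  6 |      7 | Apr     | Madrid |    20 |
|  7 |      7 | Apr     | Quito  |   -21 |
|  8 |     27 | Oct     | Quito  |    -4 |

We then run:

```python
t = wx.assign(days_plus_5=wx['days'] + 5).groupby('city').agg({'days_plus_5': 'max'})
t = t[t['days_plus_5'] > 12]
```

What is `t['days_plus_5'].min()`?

16

add column days_plus_5 = wx['days'] + 5:
   days month    city  low  days_plus_5
0    28   Jun  Denver   -5           33
1    11   Feb    Lima    4           16
2    10   May   Quito   27           15
3    29   Jun   Lagos  -19           34
4    25   Oct  Denver    4           30
5     7   Jun  Madrid  -24           12
6     7   Apr  Madrid   20           12
7     7   Apr   Quito  -21           12
8    27   Oct   Quito   -4           32
group by city, max of days_plus_5:
        days_plus_5
city               
Denver           33
Lagos            34
Lima             16
Madrid           12
Quito            32
filter rows where days_plus_5 > 12:
        days_plus_5
city               
Denver           33
Lagos            34
Lima             16
Quito            32
Reading off the min of column 'days_plus_5', we get 16.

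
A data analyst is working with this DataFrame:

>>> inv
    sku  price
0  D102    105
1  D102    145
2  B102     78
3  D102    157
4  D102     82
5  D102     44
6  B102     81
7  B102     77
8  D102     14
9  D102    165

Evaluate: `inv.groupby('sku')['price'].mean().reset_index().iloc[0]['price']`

78.6666666667

group by sku, mean of price:
sku
B102     78.666667
D102    101.714286
Name: price, dtype: float64
reset_index():
    sku       price
0  B102   78.666667
1  D102  101.714286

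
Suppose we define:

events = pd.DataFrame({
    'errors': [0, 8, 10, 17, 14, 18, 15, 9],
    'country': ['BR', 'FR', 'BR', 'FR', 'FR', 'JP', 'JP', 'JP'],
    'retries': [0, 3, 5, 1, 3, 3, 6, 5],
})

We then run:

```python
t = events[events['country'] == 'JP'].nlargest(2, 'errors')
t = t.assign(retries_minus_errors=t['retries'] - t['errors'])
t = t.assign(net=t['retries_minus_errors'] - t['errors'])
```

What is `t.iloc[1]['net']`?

-24

filter rows where country == 'JP':
   errors country  retries
5      18      JP        3
6      15      JP        6
7       9      JP        5
take 2 rows with largest errors:
   errors country  retries
5      18      JP        3
6      15      JP        6
add column retries_minus_errors = t['retries'] - t['errors']:
   errors country  retries  retries_minus_errors
5      18      JP        3                   -15
6      15      JP        6                    -9
add column net = t['retries_minus_errors'] - t['errors']:
   errors country  retries  retries_minus_errors  net
5      18      JP        3                   -15  -33
6      15      JP        6                    -9  -24
Hence -24.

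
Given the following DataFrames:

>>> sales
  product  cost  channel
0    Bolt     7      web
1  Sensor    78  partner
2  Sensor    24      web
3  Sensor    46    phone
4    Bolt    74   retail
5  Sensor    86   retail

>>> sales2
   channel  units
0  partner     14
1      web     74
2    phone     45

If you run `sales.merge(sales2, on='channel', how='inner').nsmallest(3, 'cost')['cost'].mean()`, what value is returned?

25.6666666667

merge on 'channel' (how='inner') → 4 rows:
  product  cost  channel  units
0    Bolt     7      web     74
1  Sensor    78  partner     14
2  Sensor    24      web     74
3  Sensor    46    phone     45
take 3 rows with smallest cost:
  product  cost channel  units
0    Bolt     7     web     74
2  Sensor    24     web     74
3  Sensor    46   phone     45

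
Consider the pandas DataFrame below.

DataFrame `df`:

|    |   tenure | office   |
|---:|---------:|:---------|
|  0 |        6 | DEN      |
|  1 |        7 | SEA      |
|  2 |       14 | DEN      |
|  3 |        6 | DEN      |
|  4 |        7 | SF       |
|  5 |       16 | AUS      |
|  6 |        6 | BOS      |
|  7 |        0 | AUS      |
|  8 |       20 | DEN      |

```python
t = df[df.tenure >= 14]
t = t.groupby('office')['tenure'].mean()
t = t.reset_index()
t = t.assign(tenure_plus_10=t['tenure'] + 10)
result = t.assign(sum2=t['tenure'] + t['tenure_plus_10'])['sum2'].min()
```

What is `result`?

42.0

filter rows where tenure >= 14:
   tenure office
2      14    DEN
5      16    AUS
8      20    DEN
group by office, mean of tenure:
office
AUS    16.0
DEN    17.0
Name: tenure, dtype: float64
reset_index():
  office  tenure
0    AUS    16.0
1    DEN    17.0
add column tenure_plus_10 = t['tenure'] + 10:
  office  tenure  tenure_plus_10
0    AUS    16.0            26.0
1    DEN    17.0            27.0
add column sum2 = t['tenure'] + t['tenure_plus_10']:
  office  tenure  tenure_plus_10  sum2
0    AUS    16.0            26.0  42.0
1    DEN    17.0            27.0  44.0
Then the min of column 'sum2': 42.0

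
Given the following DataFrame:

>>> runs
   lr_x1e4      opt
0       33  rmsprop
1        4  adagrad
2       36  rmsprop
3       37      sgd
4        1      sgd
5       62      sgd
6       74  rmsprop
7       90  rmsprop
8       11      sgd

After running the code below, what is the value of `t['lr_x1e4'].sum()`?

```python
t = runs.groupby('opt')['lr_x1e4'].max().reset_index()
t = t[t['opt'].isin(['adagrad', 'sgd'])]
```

group by opt, max of lr_x1e4:
opt
adagrad     4
rmsprop    90
sgd        62
Name: lr_x1e4, dtype: int64
reset_index():
       opt  lr_x1e4
0  adagrad        4
1  rmsprop       90
2      sgd       62
filter rows where opt in ['adagrad', 'sgd']:
       opt  lr_x1e4
0  adagrad        4
2      sgd       62

66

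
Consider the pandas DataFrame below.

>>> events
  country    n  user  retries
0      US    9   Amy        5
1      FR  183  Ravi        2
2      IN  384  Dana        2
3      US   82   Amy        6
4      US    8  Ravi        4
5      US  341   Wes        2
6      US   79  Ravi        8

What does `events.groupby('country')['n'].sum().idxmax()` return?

US

group by country, sum of n:
country
FR    183
IN    384
US    519
Name: n, dtype: int64
Finally, label with the largest value = US.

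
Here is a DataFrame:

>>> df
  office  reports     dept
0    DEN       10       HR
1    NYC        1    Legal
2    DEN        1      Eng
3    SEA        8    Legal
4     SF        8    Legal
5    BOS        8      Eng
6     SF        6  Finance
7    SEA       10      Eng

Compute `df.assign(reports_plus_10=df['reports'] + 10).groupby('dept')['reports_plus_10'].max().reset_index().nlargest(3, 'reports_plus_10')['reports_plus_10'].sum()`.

58

add column reports_plus_10 = df['reports'] + 10:
  office  reports     dept  reports_plus_10
0    DEN       10       HR               20
1    NYC        1    Legal               11
2    DEN        1      Eng               11
3    SEA        8    Legal               18
4     SF        8    Legal               18
5    BOS        8      Eng               18
6     SF        6  Finance               16
7    SEA       10      Eng               20
group by dept, max of reports_plus_10:
dept
Eng        20
Finance    16
HR         20
Legal      18
Name: reports_plus_10, dtype: int64
reset_index():
      dept  reports_plus_10
0      Eng               20
1  Finance               16
2       HR               20
3    Legal               18
take 3 rows with largest reports_plus_10:
    dept  reports_plus_10
0    Eng               20
2     HR               20
3  Legal               18
So sum() = 58.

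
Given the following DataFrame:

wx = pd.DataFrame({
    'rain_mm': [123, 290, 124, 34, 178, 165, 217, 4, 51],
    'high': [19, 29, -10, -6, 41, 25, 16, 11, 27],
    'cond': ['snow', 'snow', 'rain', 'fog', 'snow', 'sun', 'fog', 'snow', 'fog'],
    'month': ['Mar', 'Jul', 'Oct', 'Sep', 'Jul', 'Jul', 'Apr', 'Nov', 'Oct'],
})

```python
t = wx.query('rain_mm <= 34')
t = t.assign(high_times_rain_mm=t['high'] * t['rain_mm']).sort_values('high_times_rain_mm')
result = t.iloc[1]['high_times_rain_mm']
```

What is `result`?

44

filter rows where rain_mm <= 34:
   rain_mm  high  cond month
3       34    -6   fog   Sep
7        4    11  snow   Nov
add column high_times_rain_mm = t['high'] * t['rain_mm']:
   rain_mm  high  cond month  high_times_rain_mm
3       34    -6   fog   Sep                -204
7        4    11  snow   Nov                  44
sort by high_times_rain_mm:
   rain_mm  high  cond month  high_times_rain_mm
3       34    -6   fog   Sep                -204
7        4    11  snow   Nov                  44
Then the value at position 1, column 'high_times_rain_mm': 44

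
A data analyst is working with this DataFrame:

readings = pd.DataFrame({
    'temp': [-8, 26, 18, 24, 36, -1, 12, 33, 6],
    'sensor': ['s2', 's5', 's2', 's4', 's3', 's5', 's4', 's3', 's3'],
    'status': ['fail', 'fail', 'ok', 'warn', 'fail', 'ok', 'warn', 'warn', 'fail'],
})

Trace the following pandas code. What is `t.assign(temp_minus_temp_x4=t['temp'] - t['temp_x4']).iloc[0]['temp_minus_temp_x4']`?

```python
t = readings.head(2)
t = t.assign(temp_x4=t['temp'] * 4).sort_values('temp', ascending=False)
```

-78

take first 2 rows:
   temp sensor status
0    -8     s2   fail
1    26     s5   fail
add column temp_x4 = t['temp'] * 4:
   temp sensor status  temp_x4
0    -8     s2   fail      -32
1    26     s5   fail      104
sort by temp descending:
   temp sensor status  temp_x4
1    26     s5   fail      104
0    -8     s2   fail      -32
add column temp_minus_temp_x4 = t['temp'] - t['temp_x4']:
   temp sensor status  temp_x4  temp_minus_temp_x4
1    26     s5   fail      104                 -78
0    -8     s2   fail      -32                  24
The value at position 0, column 'temp_minus_temp_x4' is -78.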